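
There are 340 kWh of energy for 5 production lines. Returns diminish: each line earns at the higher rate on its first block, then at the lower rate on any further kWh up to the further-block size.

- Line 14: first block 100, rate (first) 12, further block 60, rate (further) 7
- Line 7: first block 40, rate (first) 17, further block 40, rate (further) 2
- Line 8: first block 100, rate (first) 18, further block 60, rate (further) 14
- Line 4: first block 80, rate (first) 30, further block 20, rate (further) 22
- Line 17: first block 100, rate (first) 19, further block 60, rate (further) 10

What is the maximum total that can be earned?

Treat each block as its own option and order by rate: Line 4/T1 30 > Line 4/T2 22 > Line 17/T1 19 > Line 8/T1 18 > Line 7/T1 17 > Line 8/T2 14 > Line 14/T1 12 > Line 17/T2 10 > Line 14/T2 7 > Line 7/T2 2.
Line 4/T1 (30): +80 → 260 left.
Line 4 T2 at 22: fill all 20 → 240 left.
Line 17 T1 at 19: fill all 100 → 140 left.
Line 8 T1 at 18: fill all 100 → 40 left.
Line 7 T1 at 17: fill all 40 → 0 left.
Total = 30×80 + 22×20 + 19×100 + 18×100 + 17×40 = 7220.

7220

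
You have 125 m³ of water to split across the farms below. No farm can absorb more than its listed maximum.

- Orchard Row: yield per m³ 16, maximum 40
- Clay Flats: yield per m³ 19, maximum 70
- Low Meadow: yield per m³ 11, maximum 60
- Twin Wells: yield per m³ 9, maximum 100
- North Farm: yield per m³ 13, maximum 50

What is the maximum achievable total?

Rank by yield per m³: Clay Flats 19 > Orchard Row 16 > North Farm 13 > Low Meadow 11 > Twin Wells 9.
Clay Flats: +70 to 70 (cap) — 55 left.
Orchard Row: +40 to 40 (cap) — 15 left.
North Farm: +15 (room for 50) → 15. Pool exhausted.
Total = 16×40 + 19×70 + 13×15 = 2165.

2165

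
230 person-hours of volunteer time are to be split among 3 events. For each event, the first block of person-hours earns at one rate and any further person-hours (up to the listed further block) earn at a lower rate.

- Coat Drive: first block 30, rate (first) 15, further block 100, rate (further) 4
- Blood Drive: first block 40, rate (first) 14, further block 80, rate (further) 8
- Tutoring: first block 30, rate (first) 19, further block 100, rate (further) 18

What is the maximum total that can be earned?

Order all 6 blocks by rate: Tutoring/T1 19 > Tutoring/T2 18 > Coat Drive/T1 15 > Blood Drive/T1 14 > Blood Drive/T2 8 > Coat Drive/T2 4.
Tutoring/T1 (19): +30 — 200 left.
Fill Tutoring T2 block (100 at 18) — 100 left.
Coat Drive T1 at 15: fill all 30 — 70 left.
Blood Drive/T1 (14): +40 — 30 left.
30 remain; put them into Blood Drive T2 at 8.
Total = 19×30 + 18×100 + 15×30 + 14×40 + 8×30 = 3620.

3620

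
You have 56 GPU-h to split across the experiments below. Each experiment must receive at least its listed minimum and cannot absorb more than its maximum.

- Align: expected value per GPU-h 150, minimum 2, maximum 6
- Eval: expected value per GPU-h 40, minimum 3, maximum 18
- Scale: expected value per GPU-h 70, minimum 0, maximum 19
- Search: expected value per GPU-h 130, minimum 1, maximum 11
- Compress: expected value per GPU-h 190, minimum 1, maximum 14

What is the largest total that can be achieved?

6560

Meeting every minimum uses 2+3+0+1+1 = 7 GPU-h, leaving 49.
Rank by expected value per GPU-h: Compress 190 > Align 150 > Search 130 > Scale 70 > Eval 40.
Compress: +13 to 14 (cap) — 36 left.
Align takes 4 more to reach its cap of 6 — 32 left.
Give Search 10 more to hit its cap of 11 — 22 left.
Scale takes 19 more to reach its cap of 19 — 3 left.
Eval has room for 15 more but only 3 remain, so it gets 6.
Total = 150×6 + 40×6 + 70×19 + 130×11 + 190×14 = 6560.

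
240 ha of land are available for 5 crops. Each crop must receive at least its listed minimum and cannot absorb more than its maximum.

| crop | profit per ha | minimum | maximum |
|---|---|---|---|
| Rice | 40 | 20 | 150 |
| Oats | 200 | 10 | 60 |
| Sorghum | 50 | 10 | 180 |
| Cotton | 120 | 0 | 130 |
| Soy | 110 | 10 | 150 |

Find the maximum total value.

Meeting every minimum uses 20+10+10+0+10 = 50 ha, leaving 190.
Rank by profit per ha: Oats 200 > Cotton 120 > Soy 110 > Sorghum 50 > Rice 40.
Give Oats 50 more to hit its cap of 60 — 140 left.
Give Cotton 130 more to hit its cap of 130 — 10 left.
Soy has room for 140 more but only 10 remain, so it gets 20.
Total = 40×20 + 200×60 + 50×10 + 120×130 + 110×20 = 31100.

31100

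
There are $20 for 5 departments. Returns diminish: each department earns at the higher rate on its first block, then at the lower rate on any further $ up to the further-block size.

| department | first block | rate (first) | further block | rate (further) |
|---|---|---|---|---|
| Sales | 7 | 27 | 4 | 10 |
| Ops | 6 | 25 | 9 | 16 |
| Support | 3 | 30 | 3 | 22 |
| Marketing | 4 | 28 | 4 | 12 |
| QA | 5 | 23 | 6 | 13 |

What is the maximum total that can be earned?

Rank every tier by rate: Support/tier1 30 > Marketing/tier1 28 > Sales/tier1 27 > Ops/tier1 25 > QA/tier1 23 > Support/tier2 22 > Ops/tier2 16 > QA/tier2 13 > Marketing/tier2 12 > Sales/tier2 10.
Support tier1 at 30: fill all 3 → 17 left.
Fill Marketing tier1 block (4 at 28) → 13 left.
Fill Sales tier1 block (7 at 27) → 6 left.
Fill Ops tier1 block (6 at 25) → 0 left.
Total = 30×3 + 28×4 + 27×7 + 25×6 = 541.

541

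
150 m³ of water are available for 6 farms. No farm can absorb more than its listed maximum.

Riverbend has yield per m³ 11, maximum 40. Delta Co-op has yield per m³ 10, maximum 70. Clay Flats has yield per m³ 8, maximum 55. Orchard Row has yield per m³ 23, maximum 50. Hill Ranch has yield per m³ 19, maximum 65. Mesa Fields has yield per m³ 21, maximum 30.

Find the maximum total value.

Rank by yield per m³: Orchard Row 23 > Mesa Fields 21 > Hill Ranch 19 > Riverbend 11 > Delta Co-op 10 > Clay Flats 8.
Orchard Row takes 50 to reach its cap of 50 → 100 left.
Mesa Fields takes 30 to reach its cap of 30 → 70 left.
Hill Ranch: +65 to 65 (cap) → 5 left.
Riverbend: +5 (room for 40) → 5. Pool exhausted.
Total = 11×5 + 23×50 + 19×65 + 21×30 = 3070.

3070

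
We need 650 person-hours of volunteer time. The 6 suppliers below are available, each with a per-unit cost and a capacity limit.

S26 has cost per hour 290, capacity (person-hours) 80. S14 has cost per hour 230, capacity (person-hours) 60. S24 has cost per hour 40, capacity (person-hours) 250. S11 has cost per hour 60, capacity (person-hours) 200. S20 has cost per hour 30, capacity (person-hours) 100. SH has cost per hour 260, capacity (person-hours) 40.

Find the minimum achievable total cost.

49200

Cheapest first:
S20 (30): use full 100 — 550 person-hours to go.
S24 (40): use full 250 — 300 person-hours to go.
S11 (60): use full 200 — 100 person-hours to go.
S14 (230): use full 60 — 40 person-hours to go.
SH (260): use full 40 — 0 person-hours to go.
S26: unused.
Cost = 100×30 + 250×40 + 200×60 + 60×230 + 40×260 = 49200.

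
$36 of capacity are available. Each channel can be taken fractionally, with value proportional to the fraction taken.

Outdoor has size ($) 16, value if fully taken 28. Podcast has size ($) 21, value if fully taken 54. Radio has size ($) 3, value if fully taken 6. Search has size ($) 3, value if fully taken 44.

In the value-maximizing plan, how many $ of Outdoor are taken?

9

Rank by value-to-size ratio: Search 44/3≈14.7, Podcast 54/21≈2.57, Radio 6/3≈2, Outdoor 28/16≈1.75.
All 3 $ of Search fit (value 44) → 33 remain.
All 21 $ of Podcast fit (value 54) → 12 remain.
Take all of Radio (3 $, value 6) → 9 $ left.
Only 9 $ remain; take 9/16 of Outdoor for value 28×9/16 = 15.75.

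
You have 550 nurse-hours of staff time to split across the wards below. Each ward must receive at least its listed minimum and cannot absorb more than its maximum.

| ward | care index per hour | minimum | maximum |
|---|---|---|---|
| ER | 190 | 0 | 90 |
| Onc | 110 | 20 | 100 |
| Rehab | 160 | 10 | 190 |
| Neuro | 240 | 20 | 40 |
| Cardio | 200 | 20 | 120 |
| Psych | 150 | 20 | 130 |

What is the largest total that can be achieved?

96800

Meeting every minimum uses 0+20+10+20+20+20 = 90 nurse-hours, leaving 460.
Rank by care index per hour: Neuro 240 > Cardio 200 > ER 190 > Rehab 160 > Psych 150 > Onc 110.
Give Neuro 20 more to hit its cap of 40 → 440 left.
Give Cardio 100 more to hit its cap of 120 → 340 left.
ER: +90 to 90 (cap) → 250 left.
Give Rehab 180 more to hit its cap of 190 → 70 left.
Psych: +70 (room for 110) → 90. Pool exhausted.
Total = 190×90 + 110×20 + 160×190 + 240×40 + 200×120 + 150×90 = 96800.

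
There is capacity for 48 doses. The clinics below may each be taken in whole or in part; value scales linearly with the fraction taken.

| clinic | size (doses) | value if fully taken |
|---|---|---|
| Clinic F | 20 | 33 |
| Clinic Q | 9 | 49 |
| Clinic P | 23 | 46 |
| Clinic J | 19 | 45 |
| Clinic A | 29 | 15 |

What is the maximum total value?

Rank by value-to-size ratio: Clinic Q 49/9≈5.44, Clinic J 45/19≈2.37, Clinic P 46/23≈2, Clinic F 33/20≈1.65, Clinic A 15/29≈0.517.
All 9 doses of Clinic Q fit (value 49) — 39 remain.
Take all of Clinic J (19 doses, value 45) — 20 doses left.
20 doses left: a 20/23 share of Clinic P gives 46×20/23 = 40.
Total value = 134.

134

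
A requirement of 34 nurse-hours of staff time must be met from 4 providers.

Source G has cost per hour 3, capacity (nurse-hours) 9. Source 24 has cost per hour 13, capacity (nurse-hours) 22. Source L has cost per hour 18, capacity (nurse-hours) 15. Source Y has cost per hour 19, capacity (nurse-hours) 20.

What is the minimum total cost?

367

Cheapest first:
Source G at 3: take all 9 nurse-hours → 25 still needed.
Source 24 (13): use full 22 → 3 nurse-hours to go.
Source L at 18: take 3 of its 15 → requirement met.
Source Y: unused.
Cost = 9×3 + 22×13 + 3×18 = 367.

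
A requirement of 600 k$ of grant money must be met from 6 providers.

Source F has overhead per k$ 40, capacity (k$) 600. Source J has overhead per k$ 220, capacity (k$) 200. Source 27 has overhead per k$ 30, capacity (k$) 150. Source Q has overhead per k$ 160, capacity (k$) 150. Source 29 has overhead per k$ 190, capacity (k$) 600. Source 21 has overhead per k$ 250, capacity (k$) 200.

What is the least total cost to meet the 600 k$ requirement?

22500

Use providers in increasing cost order.
Take 150 from Source 27 at 30 ; need 450 more.
Take 450 from Source F at 40 to finish.
Source Q, Source 29, Source J, Source 21: unused.
Cost = 150×30 + 450×40 = 22500.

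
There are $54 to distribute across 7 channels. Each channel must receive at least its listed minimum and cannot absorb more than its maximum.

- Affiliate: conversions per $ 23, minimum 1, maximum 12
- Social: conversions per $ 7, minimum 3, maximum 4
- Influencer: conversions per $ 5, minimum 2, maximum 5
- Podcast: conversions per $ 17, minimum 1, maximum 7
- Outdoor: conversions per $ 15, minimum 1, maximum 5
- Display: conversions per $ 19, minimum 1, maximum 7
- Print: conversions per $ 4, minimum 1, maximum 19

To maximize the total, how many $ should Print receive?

14

Meeting every minimum uses 1+3+2+1+1+1+1 = 10 $, leaving 44.
Order the channels by conversions per $: Affiliate 23 > Display 19 > Podcast 17 > Outdoor 15 > Social 7 > Influencer 5 > Print 4.
Affiliate: +11 to 12 (cap) ; 33 left.
Give Display 6 more to hit its cap of 7 ; 27 left.
Give Podcast 6 more to hit its cap of 7 ; 21 left.
Outdoor: +4 to 5 (cap) ; 17 left.
Social takes 1 more to reach its cap of 4 ; 16 left.
Give Influencer 3 more to hit its cap of 5 ; 13 left.
Only 13 left; Print takes them to reach 14.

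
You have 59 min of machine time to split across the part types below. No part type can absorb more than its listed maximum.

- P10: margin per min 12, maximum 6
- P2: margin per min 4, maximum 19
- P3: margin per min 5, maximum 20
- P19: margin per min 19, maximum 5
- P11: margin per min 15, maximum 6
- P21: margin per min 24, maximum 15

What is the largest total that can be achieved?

Highest margin per min first: P21 24 > P19 19 > P11 15 > P10 12 > P3 5 > P2 4.
Give P21 15 to hit its cap of 15 ; 44 left.
P19 takes 5 to reach its cap of 5 ; 39 left.
P11: +6 to 6 (cap) ; 33 left.
P10: +6 to 6 (cap) ; 27 left.
P3: +20 to 20 (cap) ; 7 left.
P2: +7 (room for 19) → 7. Pool exhausted.
Total = 12×6 + 4×7 + 5×20 + 19×5 + 15×6 + 24×15 = 745.

745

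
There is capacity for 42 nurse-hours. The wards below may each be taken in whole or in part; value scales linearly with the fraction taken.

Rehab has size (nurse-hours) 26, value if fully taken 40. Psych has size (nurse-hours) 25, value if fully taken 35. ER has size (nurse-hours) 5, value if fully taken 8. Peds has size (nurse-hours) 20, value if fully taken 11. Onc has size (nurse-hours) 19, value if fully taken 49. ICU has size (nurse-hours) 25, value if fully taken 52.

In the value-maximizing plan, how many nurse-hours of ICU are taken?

Best value per unit of size first: Onc 49/19≈2.58, ICU 52/25≈2.08, ER 8/5≈1.6, Rehab 40/26≈1.54, Psych 35/25≈1.4, Peds 11/20≈0.55.
All 19 nurse-hours of Onc fit (value 49) → 23 remain.
Fill the last 23 nurse-hours with part of ICU: 23/25 of it earns 47.84.

23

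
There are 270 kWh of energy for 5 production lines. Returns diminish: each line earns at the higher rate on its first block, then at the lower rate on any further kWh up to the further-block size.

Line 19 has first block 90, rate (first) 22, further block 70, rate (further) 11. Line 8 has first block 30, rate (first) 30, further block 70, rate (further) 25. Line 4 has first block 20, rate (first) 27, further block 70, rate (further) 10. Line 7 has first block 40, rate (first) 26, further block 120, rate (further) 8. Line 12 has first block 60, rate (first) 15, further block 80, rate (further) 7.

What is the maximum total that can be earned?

6510

Order all 10 blocks by rate: Line 8/T1 30 > Line 4/T1 27 > Line 7/T1 26 > Line 8/T2 25 > Line 19/T1 22 > Line 12/T1 15 > Line 19/T2 11 > Line 4/T2 10 > Line 7/T2 8 > Line 12/T2 7.
Line 8/T1 (30): +30 — 240 left.
Fill Line 4 T1 block (20 at 27) — 220 left.
Line 7/T1 (26): +40 — 180 left.
Line 8 T2 at 25: fill all 70 — 110 left.
Fill Line 19 T1 block (90 at 22) — 20 left.
Line 12/T1: +20 of 60 at 15; pool empty.
Total = 30×30 + 27×20 + 26×40 + 25×70 + 22×90 + 15×20 = 6510.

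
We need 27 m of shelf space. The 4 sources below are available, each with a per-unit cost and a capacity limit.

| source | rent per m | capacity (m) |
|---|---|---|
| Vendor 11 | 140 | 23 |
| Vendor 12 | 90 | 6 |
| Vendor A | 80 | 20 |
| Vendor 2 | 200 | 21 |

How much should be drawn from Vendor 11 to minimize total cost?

Cheapest first:
Take 20 from Vendor A at 80 — need 7 more.
Vendor 12 (90): use full 6 — 1 m to go.
Vendor 11 at 140: take 1 of its 23 — requirement met.
Vendor 2: unused.

1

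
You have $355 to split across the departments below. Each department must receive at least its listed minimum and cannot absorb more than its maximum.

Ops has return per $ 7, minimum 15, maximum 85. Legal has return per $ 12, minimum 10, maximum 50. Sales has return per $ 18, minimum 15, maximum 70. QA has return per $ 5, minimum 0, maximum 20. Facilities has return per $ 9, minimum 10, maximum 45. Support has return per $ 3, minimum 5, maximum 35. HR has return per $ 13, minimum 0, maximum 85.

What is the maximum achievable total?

4055

Meeting every minimum uses 15+10+15+0+10+5+0 = 55 $, leaving 300.
Highest return per $ first: Sales 18 > HR 13 > Legal 12 > Facilities 9 > Ops 7 > QA 5 > Support 3.
Sales: +55 to 70 (cap) ; 245 left.
HR: +85 to 85 (cap) ; 160 left.
Legal takes 40 more to reach its cap of 50 ; 120 left.
Facilities takes 35 more to reach its cap of 45 ; 85 left.
Ops: +70 to 85 (cap) ; 15 left.
Only 15 left; QA takes them to reach 15.
Total = 7×85 + 12×50 + 18×70 + 5×15 + 9×45 + 3×5 + 13×85 = 4055.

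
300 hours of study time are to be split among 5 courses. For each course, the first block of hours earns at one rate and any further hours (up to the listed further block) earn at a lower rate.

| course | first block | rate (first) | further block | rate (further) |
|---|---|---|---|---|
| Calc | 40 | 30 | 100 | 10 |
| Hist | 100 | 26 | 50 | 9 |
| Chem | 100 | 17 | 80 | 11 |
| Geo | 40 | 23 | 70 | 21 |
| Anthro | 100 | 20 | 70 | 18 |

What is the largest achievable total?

7190

Treat each block as its own option and order by rate: Calc/tier1 30 > Hist/tier1 26 > Geo/tier1 23 > Geo/tier2 21 > Anthro/tier1 20 > Anthro/tier2 18 > Chem/tier1 17 > Chem/tier2 11 > Calc/tier2 10 > Hist/tier2 9.
Calc tier1 at 30: fill all 40 — 260 left.
Fill Hist tier1 block (100 at 26) — 160 left.
Geo/tier1 (23): +40 — 120 left.
Fill Geo tier2 block (70 at 21) — 50 left.
Anthro tier1 at 20: only 50 left, fill 50.
Total = 30×40 + 26×100 + 23×40 + 21×70 + 20×50 = 7190.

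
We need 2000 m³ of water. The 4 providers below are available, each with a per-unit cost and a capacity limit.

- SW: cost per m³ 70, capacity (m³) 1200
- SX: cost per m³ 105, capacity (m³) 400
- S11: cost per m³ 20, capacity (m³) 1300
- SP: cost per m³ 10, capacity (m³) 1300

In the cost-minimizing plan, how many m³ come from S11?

Use providers in increasing cost order.
Take 1300 from SP at 10 → need 700 more.
S11 (20): take the remaining 700 → done.
SW, SX: unused.

700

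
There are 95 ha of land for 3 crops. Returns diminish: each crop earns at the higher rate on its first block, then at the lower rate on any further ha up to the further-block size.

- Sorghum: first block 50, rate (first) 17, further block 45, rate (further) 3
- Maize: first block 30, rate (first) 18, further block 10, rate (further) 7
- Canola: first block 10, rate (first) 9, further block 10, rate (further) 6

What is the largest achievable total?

Rank every tier by rate: Maize/first 18 > Sorghum/first 17 > Canola/first 9 > Maize/second 7 > Canola/second 6 > Sorghum/second 3.
Maize first at 18: fill all 30 ; 65 left.
Sorghum/first (17): +50 ; 15 left.
Canola/first (9): +10 ; 5 left.
Maize second at 7: only 5 left, fill 5.
Total = 18×30 + 17×50 + 9×10 + 7×5 = 1515.

1515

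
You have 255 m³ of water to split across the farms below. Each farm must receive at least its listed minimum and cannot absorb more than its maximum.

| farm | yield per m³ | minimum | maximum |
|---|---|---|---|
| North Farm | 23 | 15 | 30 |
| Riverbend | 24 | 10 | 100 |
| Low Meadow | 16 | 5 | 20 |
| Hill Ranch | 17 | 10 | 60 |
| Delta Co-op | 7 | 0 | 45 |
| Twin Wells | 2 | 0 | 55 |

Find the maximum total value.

4745

Meeting every minimum uses 15+10+5+10+0+0 = 40 m³, leaving 215.
Highest yield per m³ first: Riverbend 24 > North Farm 23 > Hill Ranch 17 > Low Meadow 16 > Delta Co-op 7 > Twin Wells 2.
Give Riverbend 90 more to hit its cap of 100 → 125 left.
North Farm: +15 to 30 (cap) → 110 left.
Give Hill Ranch 50 more to hit its cap of 60 → 60 left.
Give Low Meadow 15 more to hit its cap of 20 → 45 left.
Delta Co-op: +45 to 45 (cap) → 0 left.
Total = 23×30 + 24×100 + 16×20 + 17×60 + 7×45 = 4745.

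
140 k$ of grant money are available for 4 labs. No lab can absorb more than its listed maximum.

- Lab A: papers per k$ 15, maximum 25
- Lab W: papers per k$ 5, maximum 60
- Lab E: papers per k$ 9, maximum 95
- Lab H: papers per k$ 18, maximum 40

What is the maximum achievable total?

1770

Order the labs by papers per k$: Lab H 18 > Lab A 15 > Lab E 9 > Lab W 5.
Lab H takes 40 to reach its cap of 40 — 100 left.
Give Lab A 25 to hit its cap of 25 — 75 left.
Only 75 left; Lab E takes them to reach 75.
Total = 15×25 + 9×75 + 18×40 = 1770.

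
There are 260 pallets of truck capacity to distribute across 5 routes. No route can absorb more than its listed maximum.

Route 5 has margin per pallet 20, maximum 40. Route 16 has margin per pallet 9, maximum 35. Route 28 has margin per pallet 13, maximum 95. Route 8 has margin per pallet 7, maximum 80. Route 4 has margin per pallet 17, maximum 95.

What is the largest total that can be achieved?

Order the routes by margin per pallet: Route 5 20 > Route 4 17 > Route 28 13 > Route 16 9 > Route 8 7.
Route 5: +40 to 40 (cap) ; 220 left.
Route 4: +95 to 95 (cap) ; 125 left.
Route 28 takes 95 to reach its cap of 95 ; 30 left.
Route 16 has room for 35 but only 30 remain, so it gets 30.
Total = 20×40 + 9×30 + 13×95 + 17×95 = 3920.

3920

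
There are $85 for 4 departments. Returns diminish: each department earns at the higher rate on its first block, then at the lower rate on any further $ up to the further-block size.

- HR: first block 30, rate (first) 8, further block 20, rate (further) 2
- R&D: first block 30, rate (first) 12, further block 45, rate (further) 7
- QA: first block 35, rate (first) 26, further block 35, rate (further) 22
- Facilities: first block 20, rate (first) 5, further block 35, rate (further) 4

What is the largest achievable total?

Treat each block as its own option and order by rate: QA/first 26 > QA/second 22 > R&D/first 12 > HR/first 8 > R&D/second 7 > Facilities/first 5 > Facilities/second 4 > HR/second 2.
QA/first (26): +35 ; 50 left.
QA second at 22: fill all 35 ; 15 left.
15 remain; put them into R&D first at 12.
Total = 26×35 + 22×35 + 12×15 = 1860.

1860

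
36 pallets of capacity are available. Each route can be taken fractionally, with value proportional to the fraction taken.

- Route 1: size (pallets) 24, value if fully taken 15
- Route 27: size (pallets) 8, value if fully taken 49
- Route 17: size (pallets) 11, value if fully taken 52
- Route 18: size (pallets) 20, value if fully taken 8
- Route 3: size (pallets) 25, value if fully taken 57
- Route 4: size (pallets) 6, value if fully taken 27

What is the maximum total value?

153.08

Best value per unit of size first: Route 27 49/8≈6.12, Route 17 52/11≈4.73, Route 4 27/6≈4.5, Route 3 57/25≈2.28, Route 1 15/24≈0.625, Route 18 8/20≈0.4.
Route 27: take in full, 8 pallets for value 49 — 28 left.
All 11 pallets of Route 17 fit (value 52) — 17 remain.
All 6 pallets of Route 4 fit (value 27) — 11 remain.
11 pallets left: a 11/25 share of Route 3 gives 57×11/25 = 25.08.
Total value = 153.08.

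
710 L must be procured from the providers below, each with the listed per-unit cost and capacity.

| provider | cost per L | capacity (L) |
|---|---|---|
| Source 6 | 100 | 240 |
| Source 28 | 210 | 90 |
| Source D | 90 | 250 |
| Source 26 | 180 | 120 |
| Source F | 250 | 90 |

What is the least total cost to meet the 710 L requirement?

Fill from the cheapest provider first.
Take 250 from Source D at 90 → need 460 more.
Source 6 at 100: take all 240 L → 220 still needed.
Take 120 from Source 26 at 180 → need 100 more.
Take 90 from Source 28 at 210 → need 10 more.
Source F (250): take the remaining 10 → done.
Cost = 250×90 + 240×100 + 120×180 + 90×210 + 10×250 = 89500.

89500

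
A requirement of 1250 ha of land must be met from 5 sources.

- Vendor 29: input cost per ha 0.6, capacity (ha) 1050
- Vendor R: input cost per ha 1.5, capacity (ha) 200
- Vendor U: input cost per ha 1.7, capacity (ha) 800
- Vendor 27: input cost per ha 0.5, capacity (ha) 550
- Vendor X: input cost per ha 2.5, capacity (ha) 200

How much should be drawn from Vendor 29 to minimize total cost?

Use sources in increasing cost order.
Vendor 27 at 0.5: take all 550 ha → 700 still needed.
Vendor 29 (0.6): take the remaining 700 → done.
Vendor R, Vendor U, Vendor X: unused.

700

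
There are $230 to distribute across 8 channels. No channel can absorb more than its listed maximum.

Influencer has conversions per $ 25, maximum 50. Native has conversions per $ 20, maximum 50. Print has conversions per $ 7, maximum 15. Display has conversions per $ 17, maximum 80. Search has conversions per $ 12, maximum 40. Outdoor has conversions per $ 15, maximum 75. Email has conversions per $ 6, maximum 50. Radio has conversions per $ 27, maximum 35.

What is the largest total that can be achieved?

Order the channels by conversions per $: Radio 27 > Influencer 25 > Native 20 > Display 17 > Outdoor 15 > Search 12 > Print 7 > Email 6.
Radio takes 35 to reach its cap of 35 — 195 left.
Influencer takes 50 to reach its cap of 50 — 145 left.
Native takes 50 to reach its cap of 50 — 95 left.
Display takes 80 to reach its cap of 80 — 15 left.
Only 15 left; Outdoor takes them to reach 15.
Total = 25×50 + 20×50 + 17×80 + 15×15 + 27×35 = 4780.

4780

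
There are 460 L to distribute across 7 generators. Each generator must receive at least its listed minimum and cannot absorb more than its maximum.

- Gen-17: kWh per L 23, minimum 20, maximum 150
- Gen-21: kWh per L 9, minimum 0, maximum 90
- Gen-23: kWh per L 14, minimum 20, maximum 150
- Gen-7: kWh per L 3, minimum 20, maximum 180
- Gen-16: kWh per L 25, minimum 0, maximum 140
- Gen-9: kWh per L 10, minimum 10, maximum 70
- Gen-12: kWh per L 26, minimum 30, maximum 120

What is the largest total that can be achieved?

Meeting every minimum uses 20+0+20+20+0+10+30 = 100 L, leaving 360.
Rank by kWh per L: Gen-12 26 > Gen-16 25 > Gen-17 23 > Gen-23 14 > Gen-9 10 > Gen-21 9 > Gen-7 3.
Gen-12: +90 to 120 (cap) → 270 left.
Gen-16 takes 140 more to reach its cap of 140 → 130 left.
Gen-17 takes 130 more to reach its cap of 150 → 0 left.
Total = 23×150 + 14×20 + 3×20 + 25×140 + 10×10 + 26×120 = 10510.

10510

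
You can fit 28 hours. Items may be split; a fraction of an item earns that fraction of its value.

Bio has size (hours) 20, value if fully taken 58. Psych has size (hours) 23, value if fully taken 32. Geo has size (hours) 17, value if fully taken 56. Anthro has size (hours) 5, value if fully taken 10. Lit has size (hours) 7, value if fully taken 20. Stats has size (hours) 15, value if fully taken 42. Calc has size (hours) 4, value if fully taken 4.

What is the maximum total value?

Sort by value density: Geo 56/17≈3.29, Bio 58/20≈2.9, Lit 20/7≈2.86, Stats 42/15≈2.8, Anthro 10/5≈2, Psych 32/23≈1.39, Calc 4/4≈1.
Geo: take in full, 17 hours for value 56 ; 11 left.
Only 11 hours remain; take 11/20 of Bio for value 58×11/20 = 31.9.
Total value = 87.9.

87.9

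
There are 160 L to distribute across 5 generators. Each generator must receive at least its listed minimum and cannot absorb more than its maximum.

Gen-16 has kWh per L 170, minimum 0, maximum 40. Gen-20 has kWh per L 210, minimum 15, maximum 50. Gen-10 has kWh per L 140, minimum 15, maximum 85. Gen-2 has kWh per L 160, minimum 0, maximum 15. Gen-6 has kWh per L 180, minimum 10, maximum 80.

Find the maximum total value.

Meeting every minimum uses 0+15+15+0+10 = 40 L, leaving 120.
Rank by kWh per L: Gen-20 210 > Gen-6 180 > Gen-16 170 > Gen-2 160 > Gen-10 140.
Give Gen-20 35 more to hit its cap of 50 ; 85 left.
Gen-6: +70 to 80 (cap) ; 15 left.
Gen-16 has room for 40 more but only 15 remain, so it gets 15.
Total = 170×15 + 210×50 + 140×15 + 180×80 = 29550.

29550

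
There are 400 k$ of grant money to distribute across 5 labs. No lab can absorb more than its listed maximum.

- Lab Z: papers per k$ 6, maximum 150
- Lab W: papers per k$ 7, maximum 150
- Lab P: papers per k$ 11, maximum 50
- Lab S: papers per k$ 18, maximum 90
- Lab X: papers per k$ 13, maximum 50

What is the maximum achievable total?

Highest papers per k$ first: Lab S 18 > Lab X 13 > Lab P 11 > Lab W 7 > Lab Z 6.
Give Lab S 90 to hit its cap of 90 — 310 left.
Give Lab X 50 to hit its cap of 50 — 260 left.
Give Lab P 50 to hit its cap of 50 — 210 left.
Give Lab W 150 to hit its cap of 150 — 60 left.
Only 60 left; Lab Z takes them to reach 60.
Total = 6×60 + 7×150 + 11×50 + 18×90 + 13×50 = 4230.

4230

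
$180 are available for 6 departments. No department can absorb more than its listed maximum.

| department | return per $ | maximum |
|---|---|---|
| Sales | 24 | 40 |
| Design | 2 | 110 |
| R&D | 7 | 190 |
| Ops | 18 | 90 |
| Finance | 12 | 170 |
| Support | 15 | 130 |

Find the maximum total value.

3330

Rank by return per $: Sales 24 > Ops 18 > Support 15 > Finance 12 > R&D 7 > Design 2.
Sales: +40 to 40 (cap) ; 140 left.
Ops takes 90 to reach its cap of 90 ; 50 left.
Support has room for 130 but only 50 remain, so it gets 50.
Total = 24×40 + 18×90 + 15×50 = 3330.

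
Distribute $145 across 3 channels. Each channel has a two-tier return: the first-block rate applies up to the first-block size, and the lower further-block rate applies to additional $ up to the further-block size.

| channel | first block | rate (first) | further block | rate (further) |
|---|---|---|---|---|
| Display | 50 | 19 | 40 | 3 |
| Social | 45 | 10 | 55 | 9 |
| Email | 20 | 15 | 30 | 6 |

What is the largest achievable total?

Order all 6 blocks by rate: Display/tier1 19 > Email/tier1 15 > Social/tier1 10 > Social/tier2 9 > Email/tier2 6 > Display/tier2 3.
Display tier1 at 19: fill all 50 — 95 left.
Fill Email tier1 block (20 at 15) — 75 left.
Social/tier1 (10): +45 — 30 left.
Social/tier2: +30 of 55 at 9; pool empty.
Total = 19×50 + 15×20 + 10×45 + 9×30 = 1970.

1970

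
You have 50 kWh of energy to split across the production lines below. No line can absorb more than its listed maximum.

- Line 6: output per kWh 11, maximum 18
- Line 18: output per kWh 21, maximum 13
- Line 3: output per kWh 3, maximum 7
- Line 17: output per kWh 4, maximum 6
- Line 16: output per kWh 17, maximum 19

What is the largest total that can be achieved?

Order the production lines by output per kWh: Line 18 21 > Line 16 17 > Line 6 11 > Line 17 4 > Line 3 3.
Line 18 takes 13 to reach its cap of 13 — 37 left.
Line 16 takes 19 to reach its cap of 19 — 18 left.
Line 6: +18 to 18 (cap) — 0 left.
Total = 11×18 + 21×13 + 17×19 = 794.

794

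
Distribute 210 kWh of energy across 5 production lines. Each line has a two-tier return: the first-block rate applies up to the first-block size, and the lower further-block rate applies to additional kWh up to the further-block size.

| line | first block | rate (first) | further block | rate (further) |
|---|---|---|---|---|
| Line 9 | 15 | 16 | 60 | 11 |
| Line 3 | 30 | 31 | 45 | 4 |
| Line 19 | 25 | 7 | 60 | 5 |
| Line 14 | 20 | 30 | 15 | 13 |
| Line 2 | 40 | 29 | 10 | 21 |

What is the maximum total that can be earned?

Treat each block as its own option and order by rate: Line 3/tier1 31 > Line 14/tier1 30 > Line 2/tier1 29 > Line 2/tier2 21 > Line 9/tier1 16 > Line 14/tier2 13 > Line 9/tier2 11 > Line 19/tier1 7 > Line 19/tier2 5 > Line 3/tier2 4.
Line 3/tier1 (31): +30 ; 180 left.
Line 14 tier1 at 30: fill all 20 ; 160 left.
Line 2/tier1 (29): +40 ; 120 left.
Fill Line 2 tier2 block (10 at 21) ; 110 left.
Fill Line 9 tier1 block (15 at 16) ; 95 left.
Fill Line 14 tier2 block (15 at 13) ; 80 left.
Line 9 tier2 at 11: fill all 60 ; 20 left.
Line 19/tier1: +20 of 25 at 7; pool empty.
Total = 31×30 + 30×20 + 29×40 + 21×10 + 16×15 + 13×15 + 11×60 + 7×20 = 4135.

4135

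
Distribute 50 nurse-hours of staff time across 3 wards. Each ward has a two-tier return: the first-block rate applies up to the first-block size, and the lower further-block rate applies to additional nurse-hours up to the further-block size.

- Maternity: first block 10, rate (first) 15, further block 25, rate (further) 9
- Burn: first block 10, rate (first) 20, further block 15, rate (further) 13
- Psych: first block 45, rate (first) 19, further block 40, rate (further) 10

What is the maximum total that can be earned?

960

Treat each block as its own option and order by rate: Burn/T1 20 > Psych/T1 19 > Maternity/T1 15 > Burn/T2 13 > Psych/T2 10 > Maternity/T2 9.
Burn T1 at 20: fill all 10 ; 40 left.
40 remain; put them into Psych T1 at 19.
Total = 20×10 + 19×40 = 960.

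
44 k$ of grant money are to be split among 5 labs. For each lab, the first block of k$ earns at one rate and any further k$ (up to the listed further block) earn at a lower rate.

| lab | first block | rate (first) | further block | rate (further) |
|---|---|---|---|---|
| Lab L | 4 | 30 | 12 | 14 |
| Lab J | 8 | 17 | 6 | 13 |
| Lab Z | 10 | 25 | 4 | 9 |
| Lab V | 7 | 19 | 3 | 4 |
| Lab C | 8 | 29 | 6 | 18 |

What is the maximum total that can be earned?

Treat each block as its own option and order by rate: Lab L/first 30 > Lab C/first 29 > Lab Z/first 25 > Lab V/first 19 > Lab C/second 18 > Lab J/first 17 > Lab L/second 14 > Lab J/second 13 > Lab Z/second 9 > Lab V/second 4.
Fill Lab L first block (4 at 30) ; 40 left.
Lab C/first (29): +8 ; 32 left.
Fill Lab Z first block (10 at 25) ; 22 left.
Lab V first at 19: fill all 7 ; 15 left.
Lab C/second (18): +6 ; 9 left.
Lab J/first (17): +8 ; 1 left.
Lab L/second: +1 of 12 at 14; pool empty.
Total = 30×4 + 29×8 + 25×10 + 19×7 + 18×6 + 17×8 + 14×1 = 993.

993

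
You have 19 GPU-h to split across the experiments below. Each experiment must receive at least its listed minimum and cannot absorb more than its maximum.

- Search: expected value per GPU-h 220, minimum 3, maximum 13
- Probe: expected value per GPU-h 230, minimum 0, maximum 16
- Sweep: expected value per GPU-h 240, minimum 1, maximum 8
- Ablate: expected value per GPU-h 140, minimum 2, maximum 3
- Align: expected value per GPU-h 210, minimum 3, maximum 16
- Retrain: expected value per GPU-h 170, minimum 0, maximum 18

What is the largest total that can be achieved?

Meeting every minimum uses 3+0+1+2+3+0 = 9 GPU-h, leaving 10.
Order the experiments by expected value per GPU-h: Sweep 240 > Probe 230 > Search 220 > Align 210 > Retrain 170 > Ablate 140.
Sweep: +7 to 8 (cap) ; 3 left.
Probe has room for 16 more but only 3 remain, so it gets 3.
Total = 220×3 + 230×3 + 240×8 + 140×2 + 210×3 = 4180.

4180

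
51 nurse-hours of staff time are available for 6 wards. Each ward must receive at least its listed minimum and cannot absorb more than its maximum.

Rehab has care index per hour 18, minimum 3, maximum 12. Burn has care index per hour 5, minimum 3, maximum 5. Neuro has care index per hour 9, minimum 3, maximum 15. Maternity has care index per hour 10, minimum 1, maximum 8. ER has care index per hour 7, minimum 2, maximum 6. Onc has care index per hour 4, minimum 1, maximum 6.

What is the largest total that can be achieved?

518

Meeting every minimum uses 3+3+3+1+2+1 = 13 nurse-hours, leaving 38.
Rank by care index per hour: Rehab 18 > Maternity 10 > Neuro 9 > ER 7 > Burn 5 > Onc 4.
Rehab: +9 to 12 (cap) → 29 left.
Maternity takes 7 more to reach its cap of 8 → 22 left.
Give Neuro 12 more to hit its cap of 15 → 10 left.
ER: +4 to 6 (cap) → 6 left.
Burn takes 2 more to reach its cap of 5 → 4 left.
Onc: +4 (room for 5) → 5. Pool exhausted.
Total = 18×12 + 5×5 + 9×15 + 10×8 + 7×6 + 4×5 = 518.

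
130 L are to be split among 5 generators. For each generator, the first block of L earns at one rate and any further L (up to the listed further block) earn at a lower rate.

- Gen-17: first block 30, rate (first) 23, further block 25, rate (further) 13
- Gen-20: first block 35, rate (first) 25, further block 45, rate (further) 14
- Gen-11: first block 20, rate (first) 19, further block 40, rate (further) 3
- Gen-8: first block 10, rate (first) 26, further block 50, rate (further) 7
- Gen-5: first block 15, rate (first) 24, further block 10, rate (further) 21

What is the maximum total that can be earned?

2915

Order all 10 blocks by rate: Gen-8/first 26 > Gen-20/first 25 > Gen-5/first 24 > Gen-17/first 23 > Gen-5/second 21 > Gen-11/first 19 > Gen-20/second 14 > Gen-17/second 13 > Gen-8/second 7 > Gen-11/second 3.
Gen-8 first at 26: fill all 10 → 120 left.
Fill Gen-20 first block (35 at 25) → 85 left.
Fill Gen-5 first block (15 at 24) → 70 left.
Gen-17 first at 23: fill all 30 → 40 left.
Gen-5/second (21): +10 → 30 left.
Gen-11/first (19): +20 → 10 left.
10 remain; put them into Gen-20 second at 14.
Total = 26×10 + 25×35 + 24×15 + 23×30 + 21×10 + 19×20 + 14×10 = 2915.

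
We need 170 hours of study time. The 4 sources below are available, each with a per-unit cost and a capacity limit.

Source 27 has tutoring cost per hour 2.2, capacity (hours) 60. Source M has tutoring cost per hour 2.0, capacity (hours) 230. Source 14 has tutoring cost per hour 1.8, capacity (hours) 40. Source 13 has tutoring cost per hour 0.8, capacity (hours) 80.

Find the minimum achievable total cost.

236

Use sources in increasing cost order.
Source 13 at 0.8: take all 80 hours → 90 still needed.
Take 40 from Source 14 at 1.8 → need 50 more.
Source M (2.0): take the remaining 50 → done.
Source 27: unused.
Cost = 80×0.8 + 40×1.8 + 50×2.0 = 236.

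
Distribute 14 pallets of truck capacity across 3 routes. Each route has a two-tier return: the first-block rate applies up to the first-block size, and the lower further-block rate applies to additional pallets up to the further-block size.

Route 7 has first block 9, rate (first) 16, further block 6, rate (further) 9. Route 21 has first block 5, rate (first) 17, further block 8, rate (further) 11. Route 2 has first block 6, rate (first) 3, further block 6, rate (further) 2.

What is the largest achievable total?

Rank every tier by rate: Route 21/T1 17 > Route 7/T1 16 > Route 21/T2 11 > Route 7/T2 9 > Route 2/T1 3 > Route 2/T2 2.
Route 21 T1 at 17: fill all 5 — 9 left.
Fill Route 7 T1 block (9 at 16) — 0 left.
Total = 17×5 + 16×9 = 229.

229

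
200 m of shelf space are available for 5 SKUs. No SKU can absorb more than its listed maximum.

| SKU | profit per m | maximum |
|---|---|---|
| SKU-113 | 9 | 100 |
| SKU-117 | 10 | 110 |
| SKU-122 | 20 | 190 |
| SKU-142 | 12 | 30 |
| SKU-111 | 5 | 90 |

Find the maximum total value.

3920

Highest profit per m first: SKU-122 20 > SKU-142 12 > SKU-117 10 > SKU-113 9 > SKU-111 5.
SKU-122: +190 to 190 (cap) — 10 left.
SKU-142 has room for 30 but only 10 remain, so it gets 10.
Total = 20×190 + 12×10 = 3920.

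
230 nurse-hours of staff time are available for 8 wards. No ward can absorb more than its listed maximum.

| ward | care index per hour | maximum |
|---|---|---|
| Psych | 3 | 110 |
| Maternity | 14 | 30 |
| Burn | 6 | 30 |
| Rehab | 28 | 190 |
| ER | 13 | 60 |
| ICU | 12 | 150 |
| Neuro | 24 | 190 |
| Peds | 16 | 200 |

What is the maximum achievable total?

Rank by care index per hour: Rehab 28 > Neuro 24 > Peds 16 > Maternity 14 > ER 13 > ICU 12 > Burn 6 > Psych 3.
Rehab takes 190 to reach its cap of 190 → 40 left.
Neuro has room for 190 but only 40 remain, so it gets 40.
Total = 28×190 + 24×40 = 6280.

6280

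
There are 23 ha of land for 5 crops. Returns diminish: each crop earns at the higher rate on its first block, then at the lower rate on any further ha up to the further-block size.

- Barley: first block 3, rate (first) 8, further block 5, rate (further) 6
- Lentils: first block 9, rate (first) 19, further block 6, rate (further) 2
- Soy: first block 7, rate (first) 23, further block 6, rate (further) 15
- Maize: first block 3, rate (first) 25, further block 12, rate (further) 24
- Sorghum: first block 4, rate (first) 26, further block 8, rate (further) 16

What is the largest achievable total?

Order all 10 blocks by rate: Sorghum/tier1 26 > Maize/tier1 25 > Maize/tier2 24 > Soy/tier1 23 > Lentils/tier1 19 > Sorghum/tier2 16 > Soy/tier2 15 > Barley/tier1 8 > Barley/tier2 6 > Lentils/tier2 2.
Fill Sorghum tier1 block (4 at 26) — 19 left.
Maize/tier1 (25): +3 — 16 left.
Maize/tier2 (24): +12 — 4 left.
Soy/tier1: +4 of 7 at 23; pool empty.
Total = 26×4 + 25×3 + 24×12 + 23×4 = 559.

559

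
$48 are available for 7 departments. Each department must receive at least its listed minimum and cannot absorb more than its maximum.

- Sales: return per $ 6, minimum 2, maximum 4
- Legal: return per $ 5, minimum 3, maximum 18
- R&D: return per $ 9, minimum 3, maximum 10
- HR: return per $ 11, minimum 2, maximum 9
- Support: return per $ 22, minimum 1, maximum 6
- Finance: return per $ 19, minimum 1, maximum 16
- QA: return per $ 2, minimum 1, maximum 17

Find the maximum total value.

Meeting every minimum uses 2+3+3+2+1+1+1 = 13 $, leaving 35.
Order the departments by return per $: Support 22 > Finance 19 > HR 11 > R&D 9 > Sales 6 > Legal 5 > QA 2.
Support takes 5 more to reach its cap of 6 → 30 left.
Finance: +15 to 16 (cap) → 15 left.
Give HR 7 more to hit its cap of 9 → 8 left.
R&D takes 7 more to reach its cap of 10 → 1 left.
Sales has room for 2 more but only 1 remain, so it gets 3.
Total = 6×3 + 5×3 + 9×10 + 11×9 + 22×6 + 19×16 + 2×1 = 660.

660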